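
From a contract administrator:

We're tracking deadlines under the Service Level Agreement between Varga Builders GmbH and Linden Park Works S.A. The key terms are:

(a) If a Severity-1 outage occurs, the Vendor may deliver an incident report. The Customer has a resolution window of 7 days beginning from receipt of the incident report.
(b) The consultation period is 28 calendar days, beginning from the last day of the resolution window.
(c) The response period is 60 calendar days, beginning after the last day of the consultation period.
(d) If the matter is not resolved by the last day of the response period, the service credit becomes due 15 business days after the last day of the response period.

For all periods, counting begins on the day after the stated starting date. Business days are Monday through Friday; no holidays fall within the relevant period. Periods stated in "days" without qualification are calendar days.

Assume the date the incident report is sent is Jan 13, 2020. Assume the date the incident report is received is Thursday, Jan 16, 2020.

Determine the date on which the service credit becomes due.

May 11, 2020

The last day of the resolution window: Jan 16, 2020 + 7 days = Jan 23, 2020.
The last day of the consultation period: Jan 23, 2020 + 28 days = Feb 20, 2020.
The last day of the response period: Feb 20, 2020 + 60 days = Apr 20, 2020.
The date on which the service credit becomes due: counting 15 business days from Monday, Apr 20, 2020 (Apr 21, Apr 22, Apr 23, Apr 24, …, May 7, May 8, May 11, skipping weekends) reaches Monday, May 11, 2020.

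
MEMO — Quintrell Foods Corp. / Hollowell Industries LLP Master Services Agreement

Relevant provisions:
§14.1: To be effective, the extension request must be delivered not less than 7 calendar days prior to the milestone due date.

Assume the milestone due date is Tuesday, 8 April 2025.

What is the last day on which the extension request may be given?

1 April 2025

8 April 2025 minus 7 days is 1 April 2025.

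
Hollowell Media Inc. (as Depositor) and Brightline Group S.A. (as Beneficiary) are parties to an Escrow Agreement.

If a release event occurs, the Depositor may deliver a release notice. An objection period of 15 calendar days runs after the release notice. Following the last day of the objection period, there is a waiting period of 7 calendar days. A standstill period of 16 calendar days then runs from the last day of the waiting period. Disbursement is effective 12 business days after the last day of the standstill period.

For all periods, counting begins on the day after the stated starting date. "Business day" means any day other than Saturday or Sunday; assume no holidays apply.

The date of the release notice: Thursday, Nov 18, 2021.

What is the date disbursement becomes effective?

Jan 11, 2022

The last day of the objection period: Nov 18, 2021 + 15 days = Dec 3, 2021.
Adding 7 calendar days to Dec 3, 2021 gives Dec 10, 2021, which is the last day of the waiting period.
The last day of the standstill period: 16 calendar days after Dec 10, 2021 is Dec 26, 2021.
The date disbursement becomes effective: 12 business days after Sunday, Dec 26, 2021, skipping weekends — Dec 27, Dec 28, Dec 29, Dec 30, …, Jan 7, Jan 10, Jan 11 — lands on Tuesday, Jan 11, 2022.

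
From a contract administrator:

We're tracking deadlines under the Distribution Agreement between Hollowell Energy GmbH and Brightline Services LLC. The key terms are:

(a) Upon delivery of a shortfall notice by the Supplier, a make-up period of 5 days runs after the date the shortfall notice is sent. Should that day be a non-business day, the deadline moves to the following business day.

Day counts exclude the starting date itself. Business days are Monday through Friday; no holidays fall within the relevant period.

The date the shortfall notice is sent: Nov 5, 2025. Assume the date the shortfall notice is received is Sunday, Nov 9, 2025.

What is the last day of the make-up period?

The last day of the make-up period: 5 calendar days after Nov 5, 2025 is Nov 10, 2025. Nov 10, 2025 is a Monday, so no roll-forward applies.

Nov 10, 2025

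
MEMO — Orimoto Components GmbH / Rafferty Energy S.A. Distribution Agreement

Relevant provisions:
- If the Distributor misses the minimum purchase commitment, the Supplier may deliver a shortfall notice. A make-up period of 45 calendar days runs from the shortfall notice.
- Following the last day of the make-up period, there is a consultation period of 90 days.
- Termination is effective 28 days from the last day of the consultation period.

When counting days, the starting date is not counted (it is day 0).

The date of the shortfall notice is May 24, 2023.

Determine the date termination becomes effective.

November 3, 2023

The last day of the make-up period: 45 calendar days after May 24, 2023 is July 8, 2023.
The last day of the consultation period: 90 calendar days after July 8, 2023 is October 6, 2023.
The date termination becomes effective: 28 calendar days after October 6, 2023 is November 3, 2023.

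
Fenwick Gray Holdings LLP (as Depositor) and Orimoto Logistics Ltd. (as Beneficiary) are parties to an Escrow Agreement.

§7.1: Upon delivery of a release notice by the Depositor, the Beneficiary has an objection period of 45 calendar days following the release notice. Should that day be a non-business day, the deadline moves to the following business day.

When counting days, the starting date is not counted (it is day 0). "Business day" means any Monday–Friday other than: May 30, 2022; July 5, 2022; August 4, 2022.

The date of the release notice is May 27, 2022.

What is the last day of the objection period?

July 11, 2022

The last day of the objection period: 45 calendar days after May 27, 2022 is July 11, 2022. July 11, 2022 is a Monday and is not a listed holiday, so no roll-forward applies.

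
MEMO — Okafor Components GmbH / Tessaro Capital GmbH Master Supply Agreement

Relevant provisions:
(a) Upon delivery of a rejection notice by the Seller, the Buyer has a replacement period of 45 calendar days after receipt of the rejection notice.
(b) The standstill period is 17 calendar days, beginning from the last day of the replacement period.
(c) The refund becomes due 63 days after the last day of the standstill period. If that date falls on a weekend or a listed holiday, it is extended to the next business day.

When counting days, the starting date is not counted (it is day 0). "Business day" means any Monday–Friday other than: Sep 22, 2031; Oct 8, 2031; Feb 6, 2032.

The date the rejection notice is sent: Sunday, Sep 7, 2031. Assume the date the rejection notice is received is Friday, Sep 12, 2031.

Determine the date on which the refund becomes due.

The last day of the replacement period: Sep 12, 2031 + 45 days = Oct 27, 2031.
The last day of the standstill period: 17 calendar days after Oct 27, 2031 is Nov 13, 2031.
Adding 63 calendar days to Nov 13, 2031 gives Jan 15, 2032, which is the date on which the refund becomes due. Jan 15, 2032 is a Thursday and is not a listed holiday, so no roll-forward applies.

Jan 15, 2032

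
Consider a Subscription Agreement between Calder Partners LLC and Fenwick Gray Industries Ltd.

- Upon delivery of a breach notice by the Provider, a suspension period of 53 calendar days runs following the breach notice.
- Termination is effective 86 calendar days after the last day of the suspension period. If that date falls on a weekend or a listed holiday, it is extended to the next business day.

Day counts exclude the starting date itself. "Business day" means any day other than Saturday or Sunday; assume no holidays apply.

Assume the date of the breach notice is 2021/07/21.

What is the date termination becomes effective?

2021/12/07

Adding 53 calendar days to 2021/07/21 gives 2021/09/12, which is the last day of the suspension period.
The date termination becomes effective: 86 calendar days after 2021/09/12 is 2021/12/07. 2021/12/07 is a Tuesday, so no roll-forward applies.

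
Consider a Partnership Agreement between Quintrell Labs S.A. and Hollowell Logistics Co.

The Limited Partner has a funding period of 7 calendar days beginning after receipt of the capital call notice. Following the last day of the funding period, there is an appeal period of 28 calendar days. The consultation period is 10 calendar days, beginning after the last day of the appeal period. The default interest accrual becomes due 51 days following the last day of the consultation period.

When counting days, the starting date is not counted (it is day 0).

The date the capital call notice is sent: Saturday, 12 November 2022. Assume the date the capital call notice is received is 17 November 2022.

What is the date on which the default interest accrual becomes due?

21 February 2023

Adding 7 calendar days to 17 November 2022 gives 24 November 2022, which is the last day of the funding period.
The last day of the appeal period: 24 November 2022 + 28 days = 22 December 2022.
Adding 10 calendar days to 22 December 2022 gives 1 January 2023, which is the last day of the consultation period.
The date on which the default interest accrual becomes due: 1 January 2023 + 51 days = 21 February 2023.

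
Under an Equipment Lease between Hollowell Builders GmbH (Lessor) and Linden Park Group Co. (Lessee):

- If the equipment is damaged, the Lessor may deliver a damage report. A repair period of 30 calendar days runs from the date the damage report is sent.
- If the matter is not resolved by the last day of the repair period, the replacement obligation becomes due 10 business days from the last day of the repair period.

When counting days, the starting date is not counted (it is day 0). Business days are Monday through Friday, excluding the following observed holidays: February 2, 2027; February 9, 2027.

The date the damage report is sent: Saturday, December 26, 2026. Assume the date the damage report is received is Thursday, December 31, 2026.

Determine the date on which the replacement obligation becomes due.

Adding 30 calendar days to December 26, 2026 gives January 25, 2027, which is the last day of the repair period.
From Monday, January 25, 2027, 10 business days (Jan 26, Jan 27, Jan 28, Jan 29, Feb 1, Feb 3, Feb 4, Feb 5, Feb 8, Feb 10, skipping weekends and the listed holidays on Feb 2, Feb 9) brings us to Wednesday, February 10, 2027, which is the date on which the replacement obligation becomes due.

February 10, 2027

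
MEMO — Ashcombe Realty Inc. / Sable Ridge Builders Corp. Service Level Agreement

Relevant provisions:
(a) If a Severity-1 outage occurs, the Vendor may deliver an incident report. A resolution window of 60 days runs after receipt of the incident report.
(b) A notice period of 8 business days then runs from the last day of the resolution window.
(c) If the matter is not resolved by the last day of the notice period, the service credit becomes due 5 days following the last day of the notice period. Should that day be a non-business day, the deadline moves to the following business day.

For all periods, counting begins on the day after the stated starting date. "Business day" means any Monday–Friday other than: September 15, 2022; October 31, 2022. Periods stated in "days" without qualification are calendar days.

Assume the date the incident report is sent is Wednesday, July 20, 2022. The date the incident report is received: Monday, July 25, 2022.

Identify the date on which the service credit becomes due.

October 10, 2022

The last day of the resolution window: 60 calendar days after July 25, 2022 is September 23, 2022.
From Friday, September 23, 2022, 8 business days (Sep 26, Sep 27, Sep 28, Sep 29, Sep 30, Oct 3, Oct 4, Oct 5, skipping weekends) brings us to Wednesday, October 5, 2022, which is the last day of the notice period.
The date on which the service credit becomes due: October 5, 2022 + 5 days = October 10, 2022. October 10, 2022 is a Monday and is not a listed holiday, so no roll-forward applies.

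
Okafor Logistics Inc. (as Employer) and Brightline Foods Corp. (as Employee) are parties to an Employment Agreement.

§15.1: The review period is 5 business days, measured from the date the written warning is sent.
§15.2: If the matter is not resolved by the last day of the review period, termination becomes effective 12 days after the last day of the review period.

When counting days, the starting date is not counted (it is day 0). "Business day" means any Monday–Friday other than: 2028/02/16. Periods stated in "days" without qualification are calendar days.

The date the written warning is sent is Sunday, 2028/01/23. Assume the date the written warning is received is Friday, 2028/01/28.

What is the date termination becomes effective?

2028/02/09

From Sunday, 2028/01/23, 5 business days (Jan 24, Jan 25, Jan 26, Jan 27, Jan 28, skipping weekends) brings us to Friday, 2028/01/28, which is the last day of the review period.
Adding 12 calendar days to 2028/01/28 gives 2028/02/09, which is the date termination becomes effective.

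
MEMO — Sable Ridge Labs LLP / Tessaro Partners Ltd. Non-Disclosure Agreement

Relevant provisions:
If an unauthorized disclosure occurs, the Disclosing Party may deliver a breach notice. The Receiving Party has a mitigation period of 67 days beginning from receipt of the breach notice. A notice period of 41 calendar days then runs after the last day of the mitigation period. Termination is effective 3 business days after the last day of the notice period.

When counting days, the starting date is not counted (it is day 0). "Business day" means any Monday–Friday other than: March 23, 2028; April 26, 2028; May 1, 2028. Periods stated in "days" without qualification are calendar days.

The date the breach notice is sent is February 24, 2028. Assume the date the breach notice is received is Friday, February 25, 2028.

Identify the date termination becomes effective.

The last day of the mitigation period: 67 calendar days after February 25, 2028 is May 2, 2028.
The last day of the notice period: 41 calendar days after May 2, 2028 is June 12, 2028.
The date termination becomes effective: 3 business days after Monday, June 12, 2028, skipping weekends — Jun 13, Jun 14, Jun 15 — lands on Thursday, June 15, 2028.

June 15, 2028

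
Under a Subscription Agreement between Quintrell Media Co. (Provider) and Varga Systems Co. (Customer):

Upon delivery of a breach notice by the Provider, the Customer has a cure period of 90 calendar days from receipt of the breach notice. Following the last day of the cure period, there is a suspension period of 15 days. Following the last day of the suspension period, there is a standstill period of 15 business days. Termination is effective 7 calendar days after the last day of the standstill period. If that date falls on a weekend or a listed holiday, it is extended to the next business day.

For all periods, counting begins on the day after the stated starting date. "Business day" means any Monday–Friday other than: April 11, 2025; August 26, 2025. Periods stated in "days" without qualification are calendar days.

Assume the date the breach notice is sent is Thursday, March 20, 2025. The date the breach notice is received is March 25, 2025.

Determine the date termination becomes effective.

The last day of the cure period: March 25, 2025 + 90 days = June 23, 2025.
The last day of the suspension period: June 23, 2025 + 15 days = July 8, 2025.
The last day of the standstill period: 15 business days after Tuesday, July 8, 2025, skipping weekends — Jul 9, Jul 10, Jul 11, Jul 14, …, Jul 25, Jul 28, Jul 29 — lands on Tuesday, July 29, 2025.
Adding 7 calendar days to July 29, 2025 gives August 5, 2025, which is the date termination becomes effective. August 5, 2025 is a Tuesday and is not a listed holiday, so no roll-forward applies.

August 5, 2025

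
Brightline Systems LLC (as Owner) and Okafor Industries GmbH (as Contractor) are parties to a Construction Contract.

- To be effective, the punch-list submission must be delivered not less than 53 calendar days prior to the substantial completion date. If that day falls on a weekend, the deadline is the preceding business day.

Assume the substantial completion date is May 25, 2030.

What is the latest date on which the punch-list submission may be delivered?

Apr 2, 2030

May 25, 2030 minus 53 days is Apr 2, 2030. That is a Tuesday, so no adjustment is needed.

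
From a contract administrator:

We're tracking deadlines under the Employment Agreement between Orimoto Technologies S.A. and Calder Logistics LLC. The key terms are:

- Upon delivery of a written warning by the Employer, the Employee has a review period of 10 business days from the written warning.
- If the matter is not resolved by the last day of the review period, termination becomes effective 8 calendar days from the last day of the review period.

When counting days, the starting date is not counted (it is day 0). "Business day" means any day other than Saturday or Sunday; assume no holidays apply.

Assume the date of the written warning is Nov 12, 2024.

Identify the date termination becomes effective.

The last day of the review period: 10 business days after Tuesday, Nov 12, 2024, skipping weekends — Nov 13, Nov 14, Nov 15, Nov 18, Nov 19, Nov 20, Nov 21, Nov 22, Nov 25, Nov 26 — lands on Tuesday, Nov 26, 2024.
Adding 8 calendar days to Nov 26, 2024 gives Dec 4, 2024, which is the date termination becomes effective.

Dec 4, 2024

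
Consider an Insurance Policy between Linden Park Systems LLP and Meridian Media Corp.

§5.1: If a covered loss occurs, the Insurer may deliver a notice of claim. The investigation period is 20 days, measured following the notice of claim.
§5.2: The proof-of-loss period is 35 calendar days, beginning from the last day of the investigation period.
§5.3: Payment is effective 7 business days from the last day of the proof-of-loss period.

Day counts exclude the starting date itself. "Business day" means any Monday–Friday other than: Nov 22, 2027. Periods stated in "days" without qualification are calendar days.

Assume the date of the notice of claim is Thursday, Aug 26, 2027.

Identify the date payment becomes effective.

Oct 29, 2027

The last day of the investigation period: Aug 26, 2027 + 20 days = Sep 15, 2027.
The last day of the proof-of-loss period: 35 calendar days after Sep 15, 2027 is Oct 20, 2027.
The date payment becomes effective: 7 business days after Wednesday, Oct 20, 2027, skipping weekends — Oct 21, Oct 22, Oct 25, Oct 26, Oct 27, Oct 28, Oct 29 — lands on Friday, Oct 29, 2027.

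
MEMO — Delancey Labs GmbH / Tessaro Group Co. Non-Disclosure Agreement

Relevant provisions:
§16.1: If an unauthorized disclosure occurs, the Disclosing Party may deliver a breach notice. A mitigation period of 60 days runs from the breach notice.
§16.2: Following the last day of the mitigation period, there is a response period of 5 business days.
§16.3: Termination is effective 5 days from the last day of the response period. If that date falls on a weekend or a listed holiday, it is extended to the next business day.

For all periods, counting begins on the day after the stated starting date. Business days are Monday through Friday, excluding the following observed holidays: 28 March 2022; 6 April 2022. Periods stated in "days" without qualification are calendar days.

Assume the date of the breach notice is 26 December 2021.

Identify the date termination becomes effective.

The last day of the mitigation period: 26 December 2021 + 60 days = 24 February 2022.
The last day of the response period: counting 5 business days from Thursday, 24 February 2022 (Feb 25, Feb 28, Mar 1, Mar 2, Mar 3, skipping weekends) reaches Thursday, 3 March 2022.
The date termination becomes effective: 5 calendar days after 3 March 2022 is 8 March 2022. 8 March 2022 is a Tuesday and is not a listed holiday, so no roll-forward applies.

8 March 2022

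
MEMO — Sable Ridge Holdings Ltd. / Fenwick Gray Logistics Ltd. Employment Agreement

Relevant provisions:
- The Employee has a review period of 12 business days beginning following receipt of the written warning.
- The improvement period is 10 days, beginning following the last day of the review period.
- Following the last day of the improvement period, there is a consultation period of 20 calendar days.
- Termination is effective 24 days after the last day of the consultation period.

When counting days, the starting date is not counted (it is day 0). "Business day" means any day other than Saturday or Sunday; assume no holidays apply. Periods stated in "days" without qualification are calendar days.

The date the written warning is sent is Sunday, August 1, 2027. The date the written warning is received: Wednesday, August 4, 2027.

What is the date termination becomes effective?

October 13, 2027

The last day of the review period: 12 business days after Wednesday, August 4, 2027, skipping weekends — Aug 5, Aug 6, Aug 9, Aug 10, …, Aug 18, Aug 19, Aug 20 — lands on Friday, August 20, 2027.
The last day of the improvement period: 10 calendar days after August 20, 2027 is August 30, 2027.
The last day of the consultation period: August 30, 2027 + 20 days = September 19, 2027.
The date termination becomes effective: September 19, 2027 + 24 days = October 13, 2027.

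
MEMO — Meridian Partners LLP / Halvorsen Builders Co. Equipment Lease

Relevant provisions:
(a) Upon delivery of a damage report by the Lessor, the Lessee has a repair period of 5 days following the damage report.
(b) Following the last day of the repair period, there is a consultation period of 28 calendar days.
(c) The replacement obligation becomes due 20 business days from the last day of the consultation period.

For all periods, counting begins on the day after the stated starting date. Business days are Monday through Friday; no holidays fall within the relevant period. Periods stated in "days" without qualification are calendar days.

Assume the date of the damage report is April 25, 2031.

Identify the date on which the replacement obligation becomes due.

The last day of the repair period: April 25, 2031 + 5 days = April 30, 2031.
Adding 28 calendar days to April 30, 2031 gives May 28, 2031, which is the last day of the consultation period.
The date on which the replacement obligation becomes due: counting 20 business days from Wednesday, May 28, 2031 (May 29, May 30, Jun 2, Jun 3, …, Jun 23, Jun 24, Jun 25, skipping weekends) reaches Wednesday, June 25, 2031.

June 25, 2031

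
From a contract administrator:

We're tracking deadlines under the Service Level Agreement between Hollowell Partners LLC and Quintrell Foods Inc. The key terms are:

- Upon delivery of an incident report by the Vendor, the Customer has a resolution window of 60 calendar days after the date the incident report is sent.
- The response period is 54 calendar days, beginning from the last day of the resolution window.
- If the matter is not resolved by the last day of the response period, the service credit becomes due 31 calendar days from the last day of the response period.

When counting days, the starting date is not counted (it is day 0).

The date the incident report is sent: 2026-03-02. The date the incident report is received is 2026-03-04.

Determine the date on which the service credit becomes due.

The last day of the resolution window: 60 calendar days after 2026-03-02 is 2026-05-01.
The last day of the response period: 54 calendar days after 2026-05-01 is 2026-06-24.
The date on which the service credit becomes due: 2026-06-24 + 31 days = 2026-07-25.

2026-07-25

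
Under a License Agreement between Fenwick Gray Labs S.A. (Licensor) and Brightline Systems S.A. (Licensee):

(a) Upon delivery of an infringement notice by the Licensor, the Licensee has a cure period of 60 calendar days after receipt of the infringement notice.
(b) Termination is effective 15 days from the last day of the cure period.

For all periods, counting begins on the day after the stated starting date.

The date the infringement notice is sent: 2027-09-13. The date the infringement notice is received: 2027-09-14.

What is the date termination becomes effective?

The last day of the cure period: 60 calendar days after 2027-09-14 is 2027-11-13.
Adding 15 calendar days to 2027-11-13 gives 2027-11-28, which is the date termination becomes effective.

2027-11-28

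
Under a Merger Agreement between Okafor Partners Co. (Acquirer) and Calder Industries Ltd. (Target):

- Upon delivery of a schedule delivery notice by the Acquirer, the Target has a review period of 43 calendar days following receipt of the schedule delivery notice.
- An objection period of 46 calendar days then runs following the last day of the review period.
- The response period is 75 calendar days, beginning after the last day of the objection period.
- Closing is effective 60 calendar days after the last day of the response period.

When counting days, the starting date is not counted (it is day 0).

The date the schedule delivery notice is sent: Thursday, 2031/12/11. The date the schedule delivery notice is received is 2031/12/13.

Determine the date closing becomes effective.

2032/07/24

The last day of the review period: 2031/12/13 + 43 days = 2032/01/25.
Adding 46 calendar days to 2032/01/25 gives 2032/03/11, which is the last day of the objection period.
Adding 75 calendar days to 2032/03/11 gives 2032/05/25, which is the last day of the response period.
The date closing becomes effective: 60 calendar days after 2032/05/25 is 2032/07/24.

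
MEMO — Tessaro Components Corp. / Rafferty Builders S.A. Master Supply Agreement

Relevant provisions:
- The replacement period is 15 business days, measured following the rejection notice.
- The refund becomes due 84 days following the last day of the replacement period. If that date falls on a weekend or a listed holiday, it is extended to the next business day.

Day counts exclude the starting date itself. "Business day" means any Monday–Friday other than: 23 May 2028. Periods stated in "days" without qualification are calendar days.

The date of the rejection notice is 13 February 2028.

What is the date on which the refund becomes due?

From Sunday, 13 February 2028, 15 business days (Feb 14, Feb 15, Feb 16, Feb 17, …, Mar 1, Mar 2, Mar 3, skipping weekends) brings us to Friday, 3 March 2028, which is the last day of the replacement period.
The date on which the refund becomes due: 3 March 2028 + 84 days = 26 May 2028. 26 May 2028 is a Friday and is not a listed holiday, so no roll-forward applies.

26 May 2028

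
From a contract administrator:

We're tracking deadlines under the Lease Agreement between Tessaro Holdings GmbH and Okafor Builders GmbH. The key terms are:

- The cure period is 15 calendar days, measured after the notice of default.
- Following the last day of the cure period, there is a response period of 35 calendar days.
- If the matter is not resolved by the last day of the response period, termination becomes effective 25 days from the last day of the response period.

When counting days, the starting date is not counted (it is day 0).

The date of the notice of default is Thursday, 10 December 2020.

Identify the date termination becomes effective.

23 February 2021

The last day of the cure period: 15 calendar days after 10 December 2020 is 25 December 2020.
Adding 35 calendar days to 25 December 2020 gives 29 January 2021, which is the last day of the response period.
The date termination becomes effective: 29 January 2021 + 25 days = 23 February 2021.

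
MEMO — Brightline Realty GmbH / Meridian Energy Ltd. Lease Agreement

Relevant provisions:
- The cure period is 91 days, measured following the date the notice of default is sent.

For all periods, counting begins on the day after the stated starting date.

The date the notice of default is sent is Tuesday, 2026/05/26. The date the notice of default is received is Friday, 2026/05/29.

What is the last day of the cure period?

2026/08/25

The last day of the cure period: 91 calendar days after 2026/05/26 is 2026/08/25.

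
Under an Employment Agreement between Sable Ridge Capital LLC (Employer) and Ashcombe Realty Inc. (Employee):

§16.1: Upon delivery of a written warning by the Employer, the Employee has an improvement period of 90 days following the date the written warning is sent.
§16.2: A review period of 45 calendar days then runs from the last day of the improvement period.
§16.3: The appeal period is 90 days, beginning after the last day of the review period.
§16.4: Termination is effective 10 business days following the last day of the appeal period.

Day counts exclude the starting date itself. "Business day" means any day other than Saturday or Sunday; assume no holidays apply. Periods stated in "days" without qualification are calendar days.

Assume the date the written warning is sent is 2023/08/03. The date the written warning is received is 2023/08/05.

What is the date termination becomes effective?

2024/03/29

The last day of the improvement period: 90 calendar days after 2023/08/03 is 2023/11/01.
Adding 45 calendar days to 2023/11/01 gives 2023/12/16, which is the last day of the review period.
The last day of the appeal period: 2023/12/16 + 90 days = 2024/03/15.
The date termination becomes effective: 10 business days after Friday, 2024/03/15, skipping weekends — Mar 18, Mar 19, Mar 20, Mar 21, Mar 22, Mar 25, Mar 26, Mar 27, Mar 28, Mar 29 — lands on Friday, 2024/03/29.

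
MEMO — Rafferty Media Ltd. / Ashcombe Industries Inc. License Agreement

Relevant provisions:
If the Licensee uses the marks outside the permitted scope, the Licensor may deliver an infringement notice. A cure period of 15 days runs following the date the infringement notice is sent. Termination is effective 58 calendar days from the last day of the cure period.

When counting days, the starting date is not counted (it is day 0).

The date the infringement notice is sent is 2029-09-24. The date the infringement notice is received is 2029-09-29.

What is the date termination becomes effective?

2029-12-06

The last day of the cure period: 2029-09-24 + 15 days = 2029-10-09.
The date termination becomes effective: 58 calendar days after 2029-10-09 is 2029-12-06.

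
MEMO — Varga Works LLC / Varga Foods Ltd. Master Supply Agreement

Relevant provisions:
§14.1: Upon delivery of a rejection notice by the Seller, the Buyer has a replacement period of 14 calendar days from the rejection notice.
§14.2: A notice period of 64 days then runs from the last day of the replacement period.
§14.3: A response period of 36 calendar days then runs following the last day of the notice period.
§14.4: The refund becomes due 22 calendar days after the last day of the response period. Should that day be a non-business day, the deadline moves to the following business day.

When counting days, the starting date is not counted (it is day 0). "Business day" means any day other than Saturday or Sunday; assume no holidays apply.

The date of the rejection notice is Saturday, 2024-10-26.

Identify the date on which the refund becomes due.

2025-03-11

Adding 14 calendar days to 2024-10-26 gives 2024-11-09, which is the last day of the replacement period.
Adding 64 calendar days to 2024-11-09 gives 2025-01-12, which is the last day of the notice period.
The last day of the response period: 2025-01-12 + 36 days = 2025-02-17.
The date on which the refund becomes due: 2025-02-17 + 22 days = 2025-03-11. 2025-03-11 is a Tuesday, so no roll-forward applies.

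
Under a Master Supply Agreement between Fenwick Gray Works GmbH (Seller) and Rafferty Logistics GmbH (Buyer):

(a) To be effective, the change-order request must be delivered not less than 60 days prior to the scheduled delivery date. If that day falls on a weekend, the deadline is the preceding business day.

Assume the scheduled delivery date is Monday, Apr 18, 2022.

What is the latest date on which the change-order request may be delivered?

Counting back 60 calendar days from Apr 18, 2022 gives Feb 17, 2022. That is a Thursday, so no adjustment is needed.

Feb 17, 2022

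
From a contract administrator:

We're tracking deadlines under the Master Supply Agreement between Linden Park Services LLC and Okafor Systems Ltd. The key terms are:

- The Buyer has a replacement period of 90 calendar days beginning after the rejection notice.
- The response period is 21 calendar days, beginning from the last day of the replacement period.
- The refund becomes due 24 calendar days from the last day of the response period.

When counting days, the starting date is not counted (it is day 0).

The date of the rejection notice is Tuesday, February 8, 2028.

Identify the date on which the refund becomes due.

The last day of the replacement period: February 8, 2028 + 90 days = May 8, 2028.
The last day of the response period: May 8, 2028 + 21 days = May 29, 2028.
The date on which the refund becomes due: May 29, 2028 + 24 days = June 22, 2028.

June 22, 2028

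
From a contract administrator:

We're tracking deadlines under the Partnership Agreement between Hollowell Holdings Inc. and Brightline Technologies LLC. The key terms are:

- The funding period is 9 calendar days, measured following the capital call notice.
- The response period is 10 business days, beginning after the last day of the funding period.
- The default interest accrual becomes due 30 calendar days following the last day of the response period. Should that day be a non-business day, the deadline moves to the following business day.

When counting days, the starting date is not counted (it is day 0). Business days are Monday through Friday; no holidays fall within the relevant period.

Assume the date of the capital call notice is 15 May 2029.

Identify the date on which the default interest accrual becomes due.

Adding 9 calendar days to 15 May 2029 gives 24 May 2029, which is the last day of the funding period.
The last day of the response period: counting 10 business days from Thursday, 24 May 2029 (May 25, May 28, May 29, May 30, May 31, Jun 1, Jun 4, Jun 5, Jun 6, Jun 7, skipping weekends) reaches Thursday, 7 June 2029.
The date on which the default interest accrual becomes due: 7 June 2029 + 30 days = 7 July 2029. That falls on a Saturday, so it rolls to the next business day, Monday, 9 July 2029.

9 July 2029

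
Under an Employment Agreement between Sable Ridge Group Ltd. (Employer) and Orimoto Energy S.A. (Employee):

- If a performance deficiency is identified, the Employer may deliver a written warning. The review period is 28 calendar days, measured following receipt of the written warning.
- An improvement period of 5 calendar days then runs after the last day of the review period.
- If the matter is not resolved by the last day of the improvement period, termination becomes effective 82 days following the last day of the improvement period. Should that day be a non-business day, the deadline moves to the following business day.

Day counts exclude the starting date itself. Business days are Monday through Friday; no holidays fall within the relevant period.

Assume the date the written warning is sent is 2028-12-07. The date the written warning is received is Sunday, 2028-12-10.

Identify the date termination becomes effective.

2029-04-04

The last day of the review period: 28 calendar days after 2028-12-10 is 2029-01-07.
Adding 5 calendar days to 2029-01-07 gives 2029-01-12, which is the last day of the improvement period.
The date termination becomes effective: 2029-01-12 + 82 days = 2029-04-04. 2029-04-04 is a Wednesday, so no roll-forward applies.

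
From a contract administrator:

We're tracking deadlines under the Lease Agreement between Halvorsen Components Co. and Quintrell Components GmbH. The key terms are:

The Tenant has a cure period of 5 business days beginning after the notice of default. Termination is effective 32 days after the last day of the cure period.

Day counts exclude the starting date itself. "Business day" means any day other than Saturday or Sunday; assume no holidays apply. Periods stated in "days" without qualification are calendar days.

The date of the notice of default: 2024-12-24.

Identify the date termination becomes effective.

2025-02-01

The last day of the cure period: 5 business days after Tuesday, 2024-12-24, skipping weekends — Dec 25, Dec 26, Dec 27, Dec 30, Dec 31 — lands on Tuesday, 2024-12-31.
The date termination becomes effective: 32 calendar days after 2024-12-31 is 2025-02-01.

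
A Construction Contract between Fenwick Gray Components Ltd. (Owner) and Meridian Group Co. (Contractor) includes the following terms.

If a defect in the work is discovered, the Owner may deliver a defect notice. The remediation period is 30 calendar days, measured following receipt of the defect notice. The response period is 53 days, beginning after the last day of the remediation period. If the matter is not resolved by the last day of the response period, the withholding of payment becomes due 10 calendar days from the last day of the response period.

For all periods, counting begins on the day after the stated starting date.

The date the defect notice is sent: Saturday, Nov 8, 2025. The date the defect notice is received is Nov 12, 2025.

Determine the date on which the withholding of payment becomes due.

Feb 13, 2026

The last day of the remediation period: Nov 12, 2025 + 30 days = Dec 12, 2025.
The last day of the response period: 53 calendar days after Dec 12, 2025 is Feb 3, 2026.
Adding 10 calendar days to Feb 3, 2026 gives Feb 13, 2026, which is the date on which the withholding of payment becomes due.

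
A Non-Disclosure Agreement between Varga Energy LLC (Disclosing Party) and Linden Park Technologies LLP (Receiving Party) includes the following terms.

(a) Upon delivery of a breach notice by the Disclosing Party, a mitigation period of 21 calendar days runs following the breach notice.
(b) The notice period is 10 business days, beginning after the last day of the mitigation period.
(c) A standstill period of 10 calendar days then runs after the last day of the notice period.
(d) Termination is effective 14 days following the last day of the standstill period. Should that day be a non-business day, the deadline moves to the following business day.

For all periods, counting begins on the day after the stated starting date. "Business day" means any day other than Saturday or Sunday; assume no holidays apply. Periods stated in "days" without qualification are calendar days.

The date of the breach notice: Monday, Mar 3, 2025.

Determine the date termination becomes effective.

Adding 21 calendar days to Mar 3, 2025 gives Mar 24, 2025, which is the last day of the mitigation period.
From Monday, Mar 24, 2025, 10 business days (Mar 25, Mar 26, Mar 27, Mar 28, Mar 31, Apr 1, Apr 2, Apr 3, Apr 4, Apr 7, skipping weekends) brings us to Monday, Apr 7, 2025, which is the last day of the notice period.
The last day of the standstill period: Apr 7, 2025 + 10 days = Apr 17, 2025.
Adding 14 calendar days to Apr 17, 2025 gives May 1, 2025, which is the date termination becomes effective. May 1, 2025 is a Thursday, so no roll-forward applies.

May 1, 2025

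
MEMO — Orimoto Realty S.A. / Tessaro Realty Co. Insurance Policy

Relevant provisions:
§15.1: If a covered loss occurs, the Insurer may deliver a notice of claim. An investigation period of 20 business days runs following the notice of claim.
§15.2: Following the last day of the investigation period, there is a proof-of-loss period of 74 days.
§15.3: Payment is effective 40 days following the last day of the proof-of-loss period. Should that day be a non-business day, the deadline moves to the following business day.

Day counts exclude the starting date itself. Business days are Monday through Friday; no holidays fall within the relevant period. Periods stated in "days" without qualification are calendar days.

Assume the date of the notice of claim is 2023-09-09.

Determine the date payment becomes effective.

The last day of the investigation period: counting 20 business days from Saturday, 2023-09-09 (Sep 11, Sep 12, Sep 13, Sep 14, …, Oct 4, Oct 5, Oct 6, skipping weekends) reaches Friday, 2023-10-06.
Adding 74 calendar days to 2023-10-06 gives 2023-12-19, which is the last day of the proof-of-loss period.
Adding 40 calendar days to 2023-12-19 gives 2024-01-28, which is the date payment becomes effective. That falls on a Sunday, so it rolls to the next business day, Monday, 2024-01-29.

2024-01-29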